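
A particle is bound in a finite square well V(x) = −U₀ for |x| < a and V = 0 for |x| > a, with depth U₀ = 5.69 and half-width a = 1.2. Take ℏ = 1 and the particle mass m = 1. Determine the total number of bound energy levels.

Define the well-strength parameter z₀ = (a/ℏ)√(2mU₀) = 1.2 × √(2·1·5.69) = 4.048.
The even/odd transcendental equations gain one root per π/2 in z₀, giving N = 1 + ⌊2z₀/π⌋ = 1 + ⌊2.577⌋ = 3.

N = 3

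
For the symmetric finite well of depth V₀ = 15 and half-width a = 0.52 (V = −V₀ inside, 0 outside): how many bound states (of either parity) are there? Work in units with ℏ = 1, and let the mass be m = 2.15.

N = 3

The dimensionless depth is z₀ = a√(2mV₀)/ℏ = 0.52 × √(64.50) = 4.176.
A new bound state (alternating even/odd) appears each time z₀ passes a multiple of π/2, so N = ⌊2z₀/π⌋ + 1 = ⌊2.659⌋ + 1 = 3.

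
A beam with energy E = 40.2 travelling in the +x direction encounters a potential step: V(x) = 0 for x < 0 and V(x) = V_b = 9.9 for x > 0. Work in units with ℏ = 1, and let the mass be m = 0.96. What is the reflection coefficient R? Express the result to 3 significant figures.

On each side the TISE gives plane waves with k = √(2m(E − V))/ℏ: k₁ = √(2·0.96·40.2) = 8.785, k₂ = √(2·0.96·30.3) = 7.627.
Continuity of ψ and ψ′ at the step yields the reflection amplitude r = (k₁ − k₂)/(k₁ + k₂) = 0.07056; thus R = |r|² = 0.004979, T = 0.9950.

R = 0.00498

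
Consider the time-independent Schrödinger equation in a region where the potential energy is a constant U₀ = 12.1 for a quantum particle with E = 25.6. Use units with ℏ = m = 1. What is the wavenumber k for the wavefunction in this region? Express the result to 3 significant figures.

k = 5.20

With E > U₀ the solution is oscillatory, ψ ∝ e^{±ikx} with k = √(2m(E − U₀))/ℏ.
k = √(2 × 1 × 13.5) = 5.196.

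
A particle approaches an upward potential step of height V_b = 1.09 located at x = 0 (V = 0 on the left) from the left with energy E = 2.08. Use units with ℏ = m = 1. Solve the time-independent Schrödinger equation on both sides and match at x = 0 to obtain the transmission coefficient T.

The wavenumbers are k₁ = √(2mE)/ℏ = 2.040 on the left and k₂ = √(2m(E − V_b))/ℏ = 1.407 on the right.
Continuity of ψ and ψ′ at the step yields the reflection amplitude r = (k₁ − k₂)/(k₁ + k₂) = 0.1835; thus R = |r|² = 0.03367, T = 0.9663.

T = 0.966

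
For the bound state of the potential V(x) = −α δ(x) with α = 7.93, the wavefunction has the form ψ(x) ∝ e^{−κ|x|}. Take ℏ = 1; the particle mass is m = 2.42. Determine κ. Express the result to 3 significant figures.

Integrate −(ℏ²/2m)ψ'' − αδ(x)ψ = Eψ from −ε to +ε: the ψ'' term gives ψ'(0⁺) − ψ'(0⁻) and the δ term gives −(2mα/ℏ²)ψ(0).
With ψ ∝ e^{−κ|x|} this yields −2κ = −2mα/ℏ², so κ = mα/ℏ² = 19.19.

κ = 19.2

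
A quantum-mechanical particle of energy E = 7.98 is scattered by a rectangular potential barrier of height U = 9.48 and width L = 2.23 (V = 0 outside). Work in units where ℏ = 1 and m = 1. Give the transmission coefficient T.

T = 0.000941

E < U: inside the barrier ψ ∝ e^{±κx} with κ = √(2m(U − E))/ℏ = 1.732.
κL = 3.862, sinh(κL) = 23.78.
Matching ψ, ψ′ at both faces gives T = [1 + U² sinh²(κL) / (4E(U − E))]⁻¹ = 1/1063 = 0.000941.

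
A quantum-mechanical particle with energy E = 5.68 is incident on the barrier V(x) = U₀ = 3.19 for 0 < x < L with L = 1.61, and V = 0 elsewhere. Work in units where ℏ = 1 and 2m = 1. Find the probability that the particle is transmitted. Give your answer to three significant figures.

Above the barrier the interior wavenumber is k₂ = √(2m(E − U₀))/ℏ = 1.578, giving phase k₂L = 2.541.
T = [1 + U₀² sin²(k₂L) / (4E(E − U₀))]⁻¹ = 1/1.058 = 0.946.

T = 0.946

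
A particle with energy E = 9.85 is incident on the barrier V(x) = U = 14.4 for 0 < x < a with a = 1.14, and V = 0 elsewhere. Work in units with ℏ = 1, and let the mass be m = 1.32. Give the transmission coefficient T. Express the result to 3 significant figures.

T = 0.00128

E < U: inside the barrier ψ ∝ e^{±κx} with κ = √(2m(U − E))/ℏ = 3.466.
κa = 3.951, sinh(κa) = 25.99.
Matching ψ, ψ′ at both faces gives T = [1 + U² sinh²(κa) / (4E(U − E))]⁻¹ = 1/782.0 = 0.00128.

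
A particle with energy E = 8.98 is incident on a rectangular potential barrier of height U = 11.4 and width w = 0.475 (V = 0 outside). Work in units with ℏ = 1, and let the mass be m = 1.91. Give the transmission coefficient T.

T = 0.143

E < U: inside the barrier ψ ∝ e^{±κx} with κ = √(2m(U − E))/ℏ = 3.040.
κw = 1.444, sinh(κw) = 2.001.
Matching ψ, ψ′ at both faces gives T = [1 + U² sinh²(κw) / (4E(U − E))]⁻¹ = 1/6.988 = 0.143.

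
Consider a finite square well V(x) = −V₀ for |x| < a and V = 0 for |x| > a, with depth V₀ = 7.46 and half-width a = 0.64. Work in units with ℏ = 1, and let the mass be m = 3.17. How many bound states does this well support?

N = 3

Define the well-strength parameter z₀ = (a/ℏ)√(2mV₀) = 0.64 × √(2·3.17·7.46) = 4.401.
The even/odd transcendental equations gain one root per π/2 in z₀, giving N = 1 + ⌊2z₀/π⌋ = 1 + ⌊2.802⌋ = 3.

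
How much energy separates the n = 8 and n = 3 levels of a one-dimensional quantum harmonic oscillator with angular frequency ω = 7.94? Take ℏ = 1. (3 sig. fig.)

E_n = ℏω(n + ½), so ΔE = (8 − 3) ℏω = 5 × 7.94 = 39.70.

ΔE = 39.7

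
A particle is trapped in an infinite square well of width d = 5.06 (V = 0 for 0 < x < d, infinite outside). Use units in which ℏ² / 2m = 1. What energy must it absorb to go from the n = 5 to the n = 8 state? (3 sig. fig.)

ΔE = 15.0

E_n = n²π²ℏ²/(2md²), so ΔE = (8² − 5²) π²ℏ²/(2md²).
ΔE = 39 × π² / (2 × 0.5 × 5.06²) = 15.03.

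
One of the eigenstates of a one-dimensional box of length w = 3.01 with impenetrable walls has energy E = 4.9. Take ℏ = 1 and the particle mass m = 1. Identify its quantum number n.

n = 3

For an infinite well E_n = n²π²ℏ²/(2mw²), so n = (w/πℏ)√(2mE).
n = (3.01/π) × √(2 × 1 × 4.9) = 2.999 → n = 3.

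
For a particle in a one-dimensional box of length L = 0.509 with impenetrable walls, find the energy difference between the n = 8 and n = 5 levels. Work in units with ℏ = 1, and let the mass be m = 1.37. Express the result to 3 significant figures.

E_n = n²π²ℏ²/(2mL²), so ΔE = (8² − 5²) π²ℏ²/(2mL²).
ΔE = 39 × π² / (2 × 1.37 × 0.509²) = 542.2.

ΔE = 542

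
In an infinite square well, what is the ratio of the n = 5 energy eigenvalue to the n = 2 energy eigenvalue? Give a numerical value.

Since E_n ∝ n², the ratio is (5/2)² = 6.25.

6.25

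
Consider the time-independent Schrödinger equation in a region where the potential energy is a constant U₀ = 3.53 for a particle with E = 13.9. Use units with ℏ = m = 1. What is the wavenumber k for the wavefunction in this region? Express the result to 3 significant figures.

With E > U₀ the solution is oscillatory, ψ ∝ e^{±ikx} with k = √(2m(E − U₀))/ℏ.
k = √(2 × 1 × 10.37) = 4.554.

k = 4.55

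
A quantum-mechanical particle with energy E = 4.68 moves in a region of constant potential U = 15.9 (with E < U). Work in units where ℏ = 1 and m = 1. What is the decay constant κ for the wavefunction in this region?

Since E < U the TISE in this region is ψ'' = κ²ψ with κ = √(2m(U − E))/ℏ.
κ = √(2 × 1 × 11.22) = 4.737.

κ = 4.74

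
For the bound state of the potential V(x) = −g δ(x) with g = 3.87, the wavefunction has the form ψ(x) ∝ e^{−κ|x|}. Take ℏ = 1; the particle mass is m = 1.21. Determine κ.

κ = 4.68

Integrating the TISE across x = 0 gives the cusp condition ψ'(0⁺) − ψ'(0⁻) = −(2mg/ℏ²)ψ(0).
With ψ ∝ e^{−κ|x|} this yields −2κ = −2mg/ℏ², so κ = mg/ℏ² = 4.683.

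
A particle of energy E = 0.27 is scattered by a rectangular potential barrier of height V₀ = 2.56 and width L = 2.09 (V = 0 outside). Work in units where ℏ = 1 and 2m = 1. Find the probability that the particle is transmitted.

Since E < V₀ the interior solution is evanescent with decay constant κ = √(2m(V₀ − E))/ℏ = 1.513.
κL = 3.163, sinh(κL) = 11.80.
The exact tunnelling result is T⁻¹ = 1 + V₀² sinh²(κL) / [4E(V₀ − E)] = 369.7, so T = 0.00270.

T = 0.00270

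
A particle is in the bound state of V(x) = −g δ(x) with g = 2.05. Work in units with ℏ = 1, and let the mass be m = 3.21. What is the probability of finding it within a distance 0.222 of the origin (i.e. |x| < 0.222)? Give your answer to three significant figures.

P = 0.946

The normalised bound state is ψ = √κ e^{−κ|x|} with κ = mg/ℏ² = 6.581.
P(|x| < d) = ∫_{−d}^{d} κ e^{−2κ|x|} dx = 1 − e^{−2κd} = 1 − e^{−2.922} = 0.9462.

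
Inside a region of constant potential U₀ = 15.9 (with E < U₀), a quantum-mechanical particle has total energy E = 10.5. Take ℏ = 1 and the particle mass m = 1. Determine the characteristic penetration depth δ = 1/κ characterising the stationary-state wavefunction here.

Since E < U₀ the TISE in this region is ψ'' = κ²ψ with κ = √(2m(U₀ − E))/ℏ.
κ = √(2 × 1 × 5.4) = 3.286. The penetration depth is δ = 1/κ = 0.304.

δ = 0.304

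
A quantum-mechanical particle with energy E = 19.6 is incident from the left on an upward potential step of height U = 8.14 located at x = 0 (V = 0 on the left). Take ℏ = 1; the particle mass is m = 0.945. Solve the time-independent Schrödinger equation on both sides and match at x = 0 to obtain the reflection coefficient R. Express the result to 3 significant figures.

On each side the TISE gives plane waves with k = √(2m(E − V))/ℏ: k₁ = √(2·0.945·19.6) = 6.086, k₂ = √(2·0.945·11.46) = 4.654.
Continuity of ψ and ψ′ at the step yields the reflection amplitude r = (k₁ − k₂)/(k₁ + k₂) = 0.1334; thus R = |r|² = 0.01779, T = 0.9822.

R = 0.0178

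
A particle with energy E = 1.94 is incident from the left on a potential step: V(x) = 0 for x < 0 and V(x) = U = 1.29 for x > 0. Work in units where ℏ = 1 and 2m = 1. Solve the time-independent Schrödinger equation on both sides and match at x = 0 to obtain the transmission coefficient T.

The wavenumbers are k₁ = √(2mE)/ℏ = 1.393 on the left and k₂ = √(2m(E − U))/ℏ = 0.8062 on the right.
Continuity of ψ and ψ′ at the step yields the reflection amplitude r = (k₁ − k₂)/(k₁ + k₂) = 0.2668; thus R = |r|² = 0.07116, T = 0.9288.

T = 0.929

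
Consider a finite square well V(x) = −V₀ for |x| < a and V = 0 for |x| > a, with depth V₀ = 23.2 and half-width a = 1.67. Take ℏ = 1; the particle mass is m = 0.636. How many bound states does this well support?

The dimensionless depth is z₀ = a√(2mV₀)/ℏ = 1.67 × √(29.51) = 9.072.
A new bound state (alternating even/odd) appears each time z₀ passes a multiple of π/2, so N = ⌊2z₀/π⌋ + 1 = ⌊5.775⌋ + 1 = 6.

N = 6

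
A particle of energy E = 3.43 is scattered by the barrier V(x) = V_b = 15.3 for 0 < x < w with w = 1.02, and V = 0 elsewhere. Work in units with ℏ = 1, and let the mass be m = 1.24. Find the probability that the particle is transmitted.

Since E < V_b the interior solution is evanescent with decay constant κ = √(2m(V_b − E))/ℏ = 5.426.
κw = 5.534, sinh(κw) = 126.6.
Matching ψ, ψ′ at both faces gives T = [1 + V_b² sinh²(κw) / (4E(V_b − E))]⁻¹ = 1/23040 = 0.0000434.

T = 0.0000434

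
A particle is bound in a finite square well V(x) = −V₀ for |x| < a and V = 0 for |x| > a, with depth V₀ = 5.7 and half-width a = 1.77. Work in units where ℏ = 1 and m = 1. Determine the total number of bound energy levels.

N = 4

The dimensionless depth is z₀ = a√(2mV₀)/ℏ = 1.77 × √(11.40) = 5.976.
A new bound state (alternating even/odd) appears each time z₀ passes a multiple of π/2, so N = ⌊2z₀/π⌋ + 1 = ⌊3.805⌋ + 1 = 4.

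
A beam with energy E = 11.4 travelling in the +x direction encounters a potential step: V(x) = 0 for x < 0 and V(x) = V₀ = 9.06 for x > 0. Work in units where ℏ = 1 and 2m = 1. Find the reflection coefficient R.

R = 0.142

On each side the TISE gives plane waves with k = √(2m(E − V))/ℏ: k₁ = √(2·½·11.4) = 3.376, k₂ = √(2·½·2.34) = 1.530.
Matching ψ and ψ′ at x = 0 gives r = (k₁ − k₂)/(k₁ + k₂), so R = r² = 0.1417 and T = 1 − R = 0.8583.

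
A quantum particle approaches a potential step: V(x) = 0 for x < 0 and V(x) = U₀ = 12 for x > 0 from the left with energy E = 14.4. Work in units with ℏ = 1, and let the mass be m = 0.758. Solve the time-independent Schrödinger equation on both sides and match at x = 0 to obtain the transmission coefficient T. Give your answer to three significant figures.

On each side the TISE gives plane waves with k = √(2m(E − V))/ℏ: k₁ = √(2·0.758·14.4) = 4.672, k₂ = √(2·0.758·2.4) = 1.907.
Continuity of ψ and ψ′ at the step yields the reflection amplitude r = (k₁ − k₂)/(k₁ + k₂) = 0.4202; thus R = |r|² = 0.1766, T = 0.8234.

T = 0.823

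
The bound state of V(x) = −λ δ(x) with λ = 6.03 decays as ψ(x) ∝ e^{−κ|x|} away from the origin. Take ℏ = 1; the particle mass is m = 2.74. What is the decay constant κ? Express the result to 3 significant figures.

Integrating the TISE across x = 0 gives the cusp condition ψ'(0⁺) − ψ'(0⁻) = −(2mλ/ℏ²)ψ(0).
With ψ ∝ e^{−κ|x|} this yields −2κ = −2mλ/ℏ², so κ = mλ/ℏ² = 16.52.

κ = 16.5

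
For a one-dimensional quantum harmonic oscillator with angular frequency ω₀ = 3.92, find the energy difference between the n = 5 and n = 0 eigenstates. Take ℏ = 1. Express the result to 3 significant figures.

E_n = ℏω₀(n + ½), so ΔE = (5 − 0) ℏω₀ = 5 × 3.92 = 19.60.

ΔE = 19.6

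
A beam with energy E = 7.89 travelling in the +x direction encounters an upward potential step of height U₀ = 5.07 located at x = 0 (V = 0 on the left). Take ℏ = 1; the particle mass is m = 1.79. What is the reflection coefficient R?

R = 0.0633

On each side the TISE gives plane waves with k = √(2m(E − V))/ℏ: k₁ = √(2·1.79·7.89) = 5.315, k₂ = √(2·1.79·2.82) = 3.177.
Continuity of ψ and ψ′ at the step yields the reflection amplitude r = (k₁ − k₂)/(k₁ + k₂) = 0.2517; thus R = |r|² = 0.06335, T = 0.9367.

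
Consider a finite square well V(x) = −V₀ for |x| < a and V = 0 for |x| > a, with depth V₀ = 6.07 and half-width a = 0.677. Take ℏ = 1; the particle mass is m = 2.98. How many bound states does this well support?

The dimensionless depth is z₀ = a√(2mV₀)/ℏ = 0.677 × √(36.18) = 4.072.
A new bound state (alternating even/odd) appears each time z₀ passes a multiple of π/2, so N = ⌊2z₀/π⌋ + 1 = ⌊2.592⌋ + 1 = 3.

N = 3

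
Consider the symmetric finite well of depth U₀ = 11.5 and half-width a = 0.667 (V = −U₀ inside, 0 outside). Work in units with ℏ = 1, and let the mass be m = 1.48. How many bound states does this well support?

Define the well-strength parameter z₀ = (a/ℏ)√(2mU₀) = 0.667 × √(2·1.48·11.5) = 3.892.
The even/odd transcendental equations gain one root per π/2 in z₀, giving N = 1 + ⌊2z₀/π⌋ = 1 + ⌊2.477⌋ = 3.

N = 3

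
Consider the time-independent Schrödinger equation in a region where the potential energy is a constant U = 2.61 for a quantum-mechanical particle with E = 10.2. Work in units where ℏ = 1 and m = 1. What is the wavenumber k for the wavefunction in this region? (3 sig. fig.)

With E > U the solution is oscillatory, ψ ∝ e^{±ikx} with k = √(2m(E − U))/ℏ.
k = √(2 × 1 × 7.59) = 3.896.

k = 3.90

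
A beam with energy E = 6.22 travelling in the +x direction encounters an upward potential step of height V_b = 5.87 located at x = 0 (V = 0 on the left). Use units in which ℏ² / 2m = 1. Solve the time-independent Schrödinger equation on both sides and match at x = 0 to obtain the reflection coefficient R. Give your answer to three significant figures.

R = 0.380

On each side the TISE gives plane waves with k = √(2m(E − V))/ℏ: k₁ = √(2·½·6.22) = 2.494, k₂ = √(2·½·0.35) = 0.5916.
Continuity of ψ and ψ′ at the step yields the reflection amplitude r = (k₁ − k₂)/(k₁ + k₂) = 0.6165; thus R = |r|² = 0.3801, T = 0.6199.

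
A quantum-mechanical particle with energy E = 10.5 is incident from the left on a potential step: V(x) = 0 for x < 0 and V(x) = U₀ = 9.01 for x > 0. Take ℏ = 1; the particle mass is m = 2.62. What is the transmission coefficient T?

T = 0.795

On each side the TISE gives plane waves with k = √(2m(E − V))/ℏ: k₁ = √(2·2.62·10.5) = 7.418, k₂ = √(2·2.62·1.49) = 2.794.
Continuity of ψ and ψ′ at the step yields the reflection amplitude r = (k₁ − k₂)/(k₁ + k₂) = 0.4527; thus R = |r|² = 0.2050, T = 0.7950.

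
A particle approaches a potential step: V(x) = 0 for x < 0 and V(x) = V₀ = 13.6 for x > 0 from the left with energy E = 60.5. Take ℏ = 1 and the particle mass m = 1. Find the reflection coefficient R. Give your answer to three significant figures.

On each side the TISE gives plane waves with k = √(2m(E − V))/ℏ: k₁ = √(2·1·60.5) = 11.00, k₂ = √(2·1·46.9) = 9.685.
Matching ψ and ψ′ at x = 0 gives r = (k₁ − k₂)/(k₁ + k₂), so R = r² = 0.004041 and T = 1 − R = 0.9960.

R = 0.00404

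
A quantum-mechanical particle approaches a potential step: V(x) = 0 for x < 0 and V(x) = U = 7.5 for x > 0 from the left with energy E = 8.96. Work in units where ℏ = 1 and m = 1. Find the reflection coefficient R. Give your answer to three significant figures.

R = 0.180

On each side the TISE gives plane waves with k = √(2m(E − V))/ℏ: k₁ = √(2·1·8.96) = 4.233, k₂ = √(2·1·1.46) = 1.709.
Matching ψ and ψ′ at x = 0 gives r = (k₁ − k₂)/(k₁ + k₂), so R = r² = 0.1805 and T = 1 − R = 0.8195.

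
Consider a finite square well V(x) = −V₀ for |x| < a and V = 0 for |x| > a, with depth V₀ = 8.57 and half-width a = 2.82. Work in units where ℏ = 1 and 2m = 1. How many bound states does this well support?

Define the well-strength parameter z₀ = (a/ℏ)√(2mV₀) = 2.82 × √(2·0.5·8.57) = 8.255.
A new bound state (alternating even/odd) appears each time z₀ passes a multiple of π/2, so N = ⌊2z₀/π⌋ + 1 = ⌊5.256⌋ + 1 = 6.

N = 6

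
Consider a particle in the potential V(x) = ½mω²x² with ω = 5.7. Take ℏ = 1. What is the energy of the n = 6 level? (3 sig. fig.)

E = 37.1

Using E_n = (n + ½)ℏω: E_6 = 6.5 × 5.7 = 37.05.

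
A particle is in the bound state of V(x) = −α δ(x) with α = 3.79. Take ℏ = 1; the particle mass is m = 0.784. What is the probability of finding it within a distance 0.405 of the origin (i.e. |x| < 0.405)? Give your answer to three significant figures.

The normalised bound state is ψ = √κ e^{−κ|x|} with κ = mα/ℏ² = 2.971.
P(|x| < d) = ∫_{−d}^{d} κ e^{−2κ|x|} dx = 1 − e^{−2κd} = 1 − e^{−2.407} = 0.9099.

P = 0.910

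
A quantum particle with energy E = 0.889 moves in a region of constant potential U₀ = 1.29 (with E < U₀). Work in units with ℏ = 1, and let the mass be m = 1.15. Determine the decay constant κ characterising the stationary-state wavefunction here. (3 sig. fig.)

κ = 0.960

Since E < U₀ the TISE in this region is ψ'' = κ²ψ with κ = √(2m(U₀ − E))/ℏ.
κ = √(2 × 1.15 × 0.401) = 0.9604.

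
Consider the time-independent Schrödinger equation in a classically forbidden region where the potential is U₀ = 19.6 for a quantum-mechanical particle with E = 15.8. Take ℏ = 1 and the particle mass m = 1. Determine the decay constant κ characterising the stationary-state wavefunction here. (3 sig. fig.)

κ = 2.76

Since E < U₀ the TISE in this region is ψ'' = κ²ψ with κ = √(2m(U₀ − E))/ℏ.
κ = √(2 × 1 × 3.8) = 2.757.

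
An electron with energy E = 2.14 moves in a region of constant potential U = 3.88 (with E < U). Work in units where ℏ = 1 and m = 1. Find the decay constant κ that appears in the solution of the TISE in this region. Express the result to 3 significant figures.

κ = 1.87

Since E < U the TISE in this region is ψ'' = κ²ψ with κ = √(2m(U − E))/ℏ.
κ = √(2 × 1 × 1.74) = 1.865.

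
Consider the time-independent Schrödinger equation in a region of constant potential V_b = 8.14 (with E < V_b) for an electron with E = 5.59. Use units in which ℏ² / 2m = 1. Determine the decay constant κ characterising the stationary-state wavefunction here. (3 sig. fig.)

Since E < V_b the TISE in this region is ψ'' = κ²ψ with κ = √(2m(V_b − E))/ℏ.
κ = √(2 × 0.5 × 2.55) = 1.597.

κ = 1.60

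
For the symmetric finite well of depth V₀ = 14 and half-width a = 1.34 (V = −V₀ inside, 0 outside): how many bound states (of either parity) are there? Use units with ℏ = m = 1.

N = 5

Define the well-strength parameter z₀ = (a/ℏ)√(2mV₀) = 1.34 × √(2·1·14) = 7.091.
A new bound state (alternating even/odd) appears each time z₀ passes a multiple of π/2, so N = ⌊2z₀/π⌋ + 1 = ⌊4.514⌋ + 1 = 5.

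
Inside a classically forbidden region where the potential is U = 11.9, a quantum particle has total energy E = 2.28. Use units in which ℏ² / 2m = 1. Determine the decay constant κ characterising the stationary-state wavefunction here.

Since E < U the TISE in this region is ψ'' = κ²ψ with κ = √(2m(U − E))/ℏ.
κ = √(2 × 0.5 × 9.62) = 3.102.

κ = 3.10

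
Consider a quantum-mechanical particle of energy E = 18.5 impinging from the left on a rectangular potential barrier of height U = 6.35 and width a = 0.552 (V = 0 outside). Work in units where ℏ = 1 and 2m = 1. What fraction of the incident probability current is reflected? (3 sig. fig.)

R = 0.0380

Above the barrier the interior wavenumber is k₂ = √(2m(E − U))/ℏ = 3.486, giving phase k₂a = 1.924.
Matching at both interfaces gives T⁻¹ = 1 + U² sin²(k₂a) / [4E(E − U)] = 1.039, hence T = 0.962.
R = 1 − T = 0.0380.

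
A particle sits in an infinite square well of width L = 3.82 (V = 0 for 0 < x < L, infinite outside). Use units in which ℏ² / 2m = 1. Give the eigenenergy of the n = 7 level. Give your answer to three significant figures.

The infinite-well eigenfunctions ψ_n = √(2/L) sin(nπx/L) vanish at both walls, giving E_n = n²π²ℏ²/(2mL²).
E_7 = 7² × π² / (2 × 0.5 × 3.82²) = 33.14.

E = 33.1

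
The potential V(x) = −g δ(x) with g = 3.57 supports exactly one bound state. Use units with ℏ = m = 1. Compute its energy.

E = -6.37

The bound state is ψ(x) = √κ e^{−κ|x|}. The derivative jump ψ'(0⁺) − ψ'(0⁻) = −(2mg/ℏ²)ψ(0) fixes κ = mg/ℏ² = 3.570.
Then E = −ℏ²κ²/(2m) = −mg²/(2ℏ²) = -6.372.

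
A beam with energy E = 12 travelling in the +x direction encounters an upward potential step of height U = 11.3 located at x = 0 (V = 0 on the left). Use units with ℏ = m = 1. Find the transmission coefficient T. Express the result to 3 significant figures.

T = 0.627

On each side the TISE gives plane waves with k = √(2m(E − V))/ℏ: k₁ = √(2·1·12) = 4.899, k₂ = √(2·1·0.7) = 1.183.
Matching ψ and ψ′ at x = 0 gives r = (k₁ − k₂)/(k₁ + k₂), so R = r² = 0.3732 and T = 1 − R = 0.6268.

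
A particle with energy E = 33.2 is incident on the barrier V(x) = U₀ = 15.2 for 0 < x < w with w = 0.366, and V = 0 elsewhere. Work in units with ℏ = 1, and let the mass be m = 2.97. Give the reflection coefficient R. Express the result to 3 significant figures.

E > U₀: inside the barrier k₂ = √(2m(E − U₀))/ℏ = 10.34, k₂w = 3.785.
Matching at both interfaces gives T⁻¹ = 1 + U₀² sin²(k₂w) / [4E(E − U₀)] = 1.035, hence T = 0.966.
R = 1 − T = 0.0336.

R = 0.0336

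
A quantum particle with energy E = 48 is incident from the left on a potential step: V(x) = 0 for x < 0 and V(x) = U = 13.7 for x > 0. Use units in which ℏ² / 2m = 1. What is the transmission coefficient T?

T = 0.993

The wavenumbers are k₁ = √(2mE)/ℏ = 6.928 on the left and k₂ = √(2m(E − U))/ℏ = 5.857 on the right.
Matching ψ and ψ′ at x = 0 gives r = (k₁ − k₂)/(k₁ + k₂), so R = r² = 0.007025 and T = 1 − R = 0.9930.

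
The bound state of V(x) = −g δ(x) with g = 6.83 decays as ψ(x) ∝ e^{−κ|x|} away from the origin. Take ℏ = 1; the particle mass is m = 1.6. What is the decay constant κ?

Integrate −(ℏ²/2m)ψ'' − gδ(x)ψ = Eψ from −ε to +ε: the ψ'' term gives ψ'(0⁺) − ψ'(0⁻) and the δ term gives −(2mg/ℏ²)ψ(0).
With ψ ∝ e^{−κ|x|} this yields −2κ = −2mg/ℏ², so κ = mg/ℏ² = 10.93.

κ = 10.9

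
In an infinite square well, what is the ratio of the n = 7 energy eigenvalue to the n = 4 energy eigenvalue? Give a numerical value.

3.0625

E_n = n²π²ℏ²/(2mL²) so the ratio is n₂²/n₁² = 49/16 = 3.0625.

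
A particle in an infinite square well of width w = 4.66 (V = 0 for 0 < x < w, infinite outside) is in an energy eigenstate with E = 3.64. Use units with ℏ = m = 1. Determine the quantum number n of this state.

n = 4

For an infinite well E_n = n²π²ℏ²/(2mw²), so n = (w/πℏ)√(2mE).
n = (4.66/π) × √(2 × 1 × 3.64) = 4.002 → n = 4.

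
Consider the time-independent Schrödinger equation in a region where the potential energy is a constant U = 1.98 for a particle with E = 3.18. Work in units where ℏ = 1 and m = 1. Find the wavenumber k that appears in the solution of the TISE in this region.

With E > U the solution is oscillatory, ψ ∝ e^{±ikx} with k = √(2m(E − U))/ℏ.
k = √(2 × 1 × 1.2) = 1.549.

k = 1.55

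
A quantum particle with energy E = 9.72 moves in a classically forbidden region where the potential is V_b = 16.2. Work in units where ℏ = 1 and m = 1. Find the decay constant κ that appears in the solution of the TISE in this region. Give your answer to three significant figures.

Since E < V_b the TISE in this region is ψ'' = κ²ψ with κ = √(2m(V_b − E))/ℏ.
κ = √(2 × 1 × 6.48) = 3.600.

κ = 3.60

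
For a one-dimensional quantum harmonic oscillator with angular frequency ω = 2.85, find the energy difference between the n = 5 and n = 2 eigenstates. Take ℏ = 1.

ΔE = 8.55

E_n = ℏω(n + ½), so ΔE = (5 − 2) ℏω = 3 × 2.85 = 8.550.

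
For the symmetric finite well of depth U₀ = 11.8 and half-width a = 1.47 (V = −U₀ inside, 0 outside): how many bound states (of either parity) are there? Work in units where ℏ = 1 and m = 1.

N = 5

Define the well-strength parameter z₀ = (a/ℏ)√(2mU₀) = 1.47 × √(2·1·11.8) = 7.141.
A new bound state (alternating even/odd) appears each time z₀ passes a multiple of π/2, so N = ⌊2z₀/π⌋ + 1 = ⌊4.546⌋ + 1 = 5.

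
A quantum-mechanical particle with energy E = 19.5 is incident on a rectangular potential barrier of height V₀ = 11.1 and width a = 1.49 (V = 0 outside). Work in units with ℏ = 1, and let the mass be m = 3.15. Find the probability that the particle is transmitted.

T = 0.845

E > V₀: inside the barrier k₂ = √(2m(E − V₀))/ℏ = 7.275, k₂a = 10.84.
T = [1 + V₀² sin²(k₂a) / (4E(E − V₀))]⁻¹ = 1/1.183 = 0.845.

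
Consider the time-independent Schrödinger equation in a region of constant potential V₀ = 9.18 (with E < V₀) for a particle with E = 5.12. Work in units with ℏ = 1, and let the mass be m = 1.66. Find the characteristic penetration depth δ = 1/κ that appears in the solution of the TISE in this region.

δ = 0.272

Since E < V₀ the TISE in this region is ψ'' = κ²ψ with κ = √(2m(V₀ − E))/ℏ.
κ = √(2 × 1.66 × 4.06) = 3.671. The penetration depth is δ = 1/κ = 0.272.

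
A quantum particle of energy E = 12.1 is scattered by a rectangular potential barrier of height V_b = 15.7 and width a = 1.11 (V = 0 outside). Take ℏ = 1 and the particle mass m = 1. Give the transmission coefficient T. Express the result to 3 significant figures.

T = 0.00730

E < V_b: inside the barrier ψ ∝ e^{±κx} with κ = √(2m(V_b − E))/ℏ = 2.683.
κa = 2.978, sinh(κa) = 9.803.
Matching ψ, ψ′ at both faces gives T = [1 + V_b² sinh²(κa) / (4E(V_b − E))]⁻¹ = 1/137.0 = 0.00730.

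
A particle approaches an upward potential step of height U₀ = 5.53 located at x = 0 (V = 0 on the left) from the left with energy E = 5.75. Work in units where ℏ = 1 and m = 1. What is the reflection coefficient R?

The wavenumbers are k₁ = √(2mE)/ℏ = 3.391 on the left and k₂ = √(2m(E − U₀))/ℏ = 0.6633 on the right.
Continuity of ψ and ψ′ at the step yields the reflection amplitude r = (k₁ − k₂)/(k₁ + k₂) = 0.6728; thus R = |r|² = 0.4527, T = 0.5473.

R = 0.453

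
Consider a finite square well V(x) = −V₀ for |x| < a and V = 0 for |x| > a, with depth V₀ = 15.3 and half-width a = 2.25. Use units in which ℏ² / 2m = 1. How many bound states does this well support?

N = 6

Define the well-strength parameter z₀ = (a/ℏ)√(2mV₀) = 2.25 × √(2·0.5·15.3) = 8.801.
A new bound state (alternating even/odd) appears each time z₀ passes a multiple of π/2, so N = ⌊2z₀/π⌋ + 1 = ⌊5.603⌋ + 1 = 6.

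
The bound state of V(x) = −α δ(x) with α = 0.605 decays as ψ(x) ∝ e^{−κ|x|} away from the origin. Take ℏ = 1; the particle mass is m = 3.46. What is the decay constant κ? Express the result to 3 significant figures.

κ = 2.09

Integrate −(ℏ²/2m)ψ'' − αδ(x)ψ = Eψ from −ε to +ε: the ψ'' term gives ψ'(0⁺) − ψ'(0⁻) and the δ term gives −(2mα/ℏ²)ψ(0).
With ψ ∝ e^{−κ|x|} this yields −2κ = −2mα/ℏ², so κ = mα/ℏ² = 2.093.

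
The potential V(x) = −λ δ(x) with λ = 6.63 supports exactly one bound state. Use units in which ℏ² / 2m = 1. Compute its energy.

For x ≠ 0 the bound state is ψ ∝ e^{−κ|x|}; integrating the TISE across the delta gives the cusp condition 2κ = 2mλ/ℏ², so κ = 3.315.
Then E = −ℏ²κ²/(2m) = −mλ²/(2ℏ²) = -10.99.

E = -11.0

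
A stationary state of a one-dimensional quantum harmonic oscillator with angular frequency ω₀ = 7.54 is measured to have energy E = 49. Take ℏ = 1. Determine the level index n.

Invert E_n = (n + ½)ℏω₀: n = E/ℏω₀ − ½ = 5.999, so n = 6.

n = 6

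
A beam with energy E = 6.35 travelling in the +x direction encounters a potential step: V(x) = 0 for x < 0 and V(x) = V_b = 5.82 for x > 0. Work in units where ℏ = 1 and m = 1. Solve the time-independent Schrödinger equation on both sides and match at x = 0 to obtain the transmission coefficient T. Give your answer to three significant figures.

On each side the TISE gives plane waves with k = √(2m(E − V))/ℏ: k₁ = √(2·1·6.35) = 3.564, k₂ = √(2·1·0.53) = 1.030.
Matching ψ and ψ′ at x = 0 gives r = (k₁ − k₂)/(k₁ + k₂), so R = r² = 0.3044 and T = 1 − R = 0.6956.

T = 0.696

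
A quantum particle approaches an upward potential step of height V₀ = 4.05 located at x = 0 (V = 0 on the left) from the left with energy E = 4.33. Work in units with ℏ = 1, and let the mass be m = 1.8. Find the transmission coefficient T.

T = 0.647

On each side the TISE gives plane waves with k = √(2m(E − V))/ℏ: k₁ = √(2·1.8·4.33) = 3.948, k₂ = √(2·1.8·0.28) = 1.004.
Matching ψ and ψ′ at x = 0 gives r = (k₁ − k₂)/(k₁ + k₂), so R = r² = 0.3535 and T = 1 − R = 0.6465.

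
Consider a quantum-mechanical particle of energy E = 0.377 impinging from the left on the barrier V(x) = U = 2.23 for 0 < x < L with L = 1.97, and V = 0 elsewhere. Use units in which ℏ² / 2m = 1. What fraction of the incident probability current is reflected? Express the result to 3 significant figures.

R = 0.989

Since E < U the interior solution is evanescent with decay constant κ = √(2m(U − E))/ℏ = 1.361.
κL = 2.682, sinh(κL) = 7.270.
The exact tunnelling result is T⁻¹ = 1 + U² sinh²(κL) / [4E(U − E)] = 95.07, so T = 0.0105.
R = 1 − T = 0.989.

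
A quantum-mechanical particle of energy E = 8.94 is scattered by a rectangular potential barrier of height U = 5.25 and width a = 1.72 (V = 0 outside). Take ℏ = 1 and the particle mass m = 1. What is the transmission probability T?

T = 0.827

E > U: inside the barrier k₂ = √(2m(E − U))/ℏ = 2.717, k₂a = 4.673.
T = [1 + U² sin²(k₂a) / (4E(E − U))]⁻¹ = 1/1.209 = 0.827.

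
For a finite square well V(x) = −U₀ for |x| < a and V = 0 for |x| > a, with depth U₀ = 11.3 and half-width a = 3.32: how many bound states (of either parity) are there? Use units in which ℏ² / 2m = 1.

Define the well-strength parameter z₀ = (a/ℏ)√(2mU₀) = 3.32 × √(2·0.5·11.3) = 11.16.
The even/odd transcendental equations gain one root per π/2 in z₀, giving N = 1 + ⌊2z₀/π⌋ = 1 + ⌊7.105⌋ = 8.

N = 8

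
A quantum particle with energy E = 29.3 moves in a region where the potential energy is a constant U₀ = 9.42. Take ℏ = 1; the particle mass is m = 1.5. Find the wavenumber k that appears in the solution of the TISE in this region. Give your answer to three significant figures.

With E > U₀ the solution is oscillatory, ψ ∝ e^{±ikx} with k = √(2m(E − U₀))/ℏ.
k = √(2 × 1.5 × 19.88) = 7.723.

k = 7.72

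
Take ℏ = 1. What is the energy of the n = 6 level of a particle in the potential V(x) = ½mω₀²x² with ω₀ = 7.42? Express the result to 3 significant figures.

E = 48.2

The oscillator eigenvalues are E_n = ℏω₀(n + ½), so E_6 = 7.42 × 6.5 = 48.23.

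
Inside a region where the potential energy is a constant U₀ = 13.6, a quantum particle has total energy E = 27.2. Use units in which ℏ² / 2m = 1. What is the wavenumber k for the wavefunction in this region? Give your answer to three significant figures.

k = 3.69

With E > U₀ the solution is oscillatory, ψ ∝ e^{±ikx} with k = √(2m(E − U₀))/ℏ.
k = √(2 × 0.5 × 13.6) = 3.688.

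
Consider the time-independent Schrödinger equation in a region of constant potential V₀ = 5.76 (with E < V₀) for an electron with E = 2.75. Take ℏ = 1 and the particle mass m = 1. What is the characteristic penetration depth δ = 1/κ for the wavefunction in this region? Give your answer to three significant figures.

δ = 0.408

Since E < V₀ the TISE in this region is ψ'' = κ²ψ with κ = √(2m(V₀ − E))/ℏ.
κ = √(2 × 1 × 3.01) = 2.454. The penetration depth is δ = 1/κ = 0.408.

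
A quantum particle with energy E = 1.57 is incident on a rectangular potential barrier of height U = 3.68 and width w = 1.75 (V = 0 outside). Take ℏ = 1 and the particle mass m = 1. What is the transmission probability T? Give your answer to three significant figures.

Since E < U the interior solution is evanescent with decay constant κ = √(2m(U − E))/ℏ = 2.054.
κw = 3.595, sinh(κw) = 18.19.
Matching ψ, ψ′ at both faces gives T = [1 + U² sinh²(κw) / (4E(U − E))]⁻¹ = 1/339.3 = 0.00295.

T = 0.00295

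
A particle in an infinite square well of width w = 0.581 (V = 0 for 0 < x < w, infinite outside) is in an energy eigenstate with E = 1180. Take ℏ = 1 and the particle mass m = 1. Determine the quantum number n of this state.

n = 9

From E_n = n²π²ℏ²/(2mw²) invert to n = √(2mw²E)/(πℏ).
n = (0.581/π) × √(2 × 1 × 1180) = 8.984 → n = 9.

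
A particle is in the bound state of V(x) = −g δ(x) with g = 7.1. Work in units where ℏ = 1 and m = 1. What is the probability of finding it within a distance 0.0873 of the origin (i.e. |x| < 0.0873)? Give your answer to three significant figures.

The normalised bound state is ψ = √κ e^{−κ|x|} with κ = mg/ℏ² = 7.100.
P(|x| < d) = ∫_{−d}^{d} κ e^{−2κ|x|} dx = 1 − e^{−2κd} = 1 − e^{−1.240} = 0.7105.

P = 0.711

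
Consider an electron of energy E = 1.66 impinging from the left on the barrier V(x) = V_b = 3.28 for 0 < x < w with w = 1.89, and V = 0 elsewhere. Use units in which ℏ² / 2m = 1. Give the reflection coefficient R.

R = 0.968

E < V_b: inside the barrier ψ ∝ e^{±κx} with κ = √(2m(V_b − E))/ℏ = 1.273.
κw = 2.406, sinh(κw) = 5.497.
The exact tunnelling result is T⁻¹ = 1 + V_b² sinh²(κw) / [4E(V_b − E)] = 31.22, so T = 0.0320.
R = 1 − T = 0.968.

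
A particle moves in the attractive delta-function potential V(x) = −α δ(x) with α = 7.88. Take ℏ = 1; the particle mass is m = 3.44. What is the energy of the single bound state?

The bound state is ψ(x) = √κ e^{−κ|x|}. The derivative jump ψ'(0⁺) − ψ'(0⁻) = −(2mα/ℏ²)ψ(0) fixes κ = mα/ℏ² = 27.11.
Then E = −ℏ²κ²/(2m) = −mα²/(2ℏ²) = -106.8.

E = -107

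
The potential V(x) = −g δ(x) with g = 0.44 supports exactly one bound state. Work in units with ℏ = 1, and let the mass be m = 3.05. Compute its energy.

E = -0.295

For x ≠ 0 the bound state is ψ ∝ e^{−κ|x|}; integrating the TISE across the delta gives the cusp condition 2κ = 2mg/ℏ², so κ = 1.342.
Then E = −ℏ²κ²/(2m) = −mg²/(2ℏ²) = -0.2952.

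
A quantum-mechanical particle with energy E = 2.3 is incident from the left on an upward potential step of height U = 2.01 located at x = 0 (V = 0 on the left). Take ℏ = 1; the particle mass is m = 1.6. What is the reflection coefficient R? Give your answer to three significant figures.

R = 0.226

On each side the TISE gives plane waves with k = √(2m(E − V))/ℏ: k₁ = √(2·1.6·2.3) = 2.713, k₂ = √(2·1.6·0.29) = 0.9633.
Continuity of ψ and ψ′ at the step yields the reflection amplitude r = (k₁ − k₂)/(k₁ + k₂) = 0.4759; thus R = |r|² = 0.2265, T = 0.7735.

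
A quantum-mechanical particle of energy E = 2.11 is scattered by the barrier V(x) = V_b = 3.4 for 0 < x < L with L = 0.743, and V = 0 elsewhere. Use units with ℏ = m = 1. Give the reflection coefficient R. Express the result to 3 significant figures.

E < V_b: inside the barrier ψ ∝ e^{±κx} with κ = √(2m(V_b − E))/ℏ = 1.606.
κL = 1.193, sinh(κL) = 1.498.
The exact tunnelling result is T⁻¹ = 1 + V_b² sinh²(κL) / [4E(V_b − E)] = 3.381, so T = 0.296.
R = 1 − T = 0.704.

R = 0.704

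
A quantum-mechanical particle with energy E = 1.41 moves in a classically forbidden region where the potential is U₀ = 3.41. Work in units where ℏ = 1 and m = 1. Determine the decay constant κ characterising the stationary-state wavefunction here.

κ = 2.00

Since E < U₀ the TISE in this region is ψ'' = κ²ψ with κ = √(2m(U₀ − E))/ℏ.
κ = √(2 × 1 × 2) = 2.000.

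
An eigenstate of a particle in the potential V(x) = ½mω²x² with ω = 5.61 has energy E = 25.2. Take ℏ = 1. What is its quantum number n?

E_n = ℏω(n + ½) ⇒ n = E/(ℏω) − ½ = 25.2/5.61 − 0.5 = 3.992 → n = 4.

n = 4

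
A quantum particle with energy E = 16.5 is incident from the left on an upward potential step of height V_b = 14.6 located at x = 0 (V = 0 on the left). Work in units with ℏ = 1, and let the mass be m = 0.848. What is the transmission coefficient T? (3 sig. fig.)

T = 0.757

On each side the TISE gives plane waves with k = √(2m(E − V))/ℏ: k₁ = √(2·0.848·16.5) = 5.290, k₂ = √(2·0.848·1.9) = 1.795.
Continuity of ψ and ψ′ at the step yields the reflection amplitude r = (k₁ − k₂)/(k₁ + k₂) = 0.4933; thus R = |r|² = 0.2433, T = 0.7567.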